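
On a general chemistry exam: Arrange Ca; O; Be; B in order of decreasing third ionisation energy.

Be > O > Ca > B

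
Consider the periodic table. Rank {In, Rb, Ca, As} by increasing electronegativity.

Electronegativity increases across a period and decreases down a group, tracking effective nuclear charge and atomic size.
These span different periods and groups, so the two trends combine.
Ca > Rb: both effects reinforce here, so Ca is clearly the higher of the two.
In > Ca: the two effects oppose for this pair; the across-period effect wins (1.78 vs 1.00).
As > In: both effects reinforce here, so As is clearly the higher of the two.
Tabulated electronegativity (Pauling): Ca 1.00, As 2.18, Rb 0.82, In 1.78.
So from lowest to highest: Rb < Ca < In < As.

Rb < Ca < In < As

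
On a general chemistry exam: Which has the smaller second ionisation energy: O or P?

Consider each +1 ion: O⁺ still has 5 valence electrons; P⁺ still has 4 valence electrons.
All are still removing valence electrons, so compare the +1 ions as you would atoms: IE_2 generally rises across a period (higher Z_eff) and falls down a group (larger shell), subject to the usual subshell exceptions.
Valence configurations: O⁺ [He]2s²2p³, P⁺ [Ne]3s²3p².
Approximate IE_2 values (kJ/mol): O 3388, P 1907.
So the second ionization energies run P < O.

P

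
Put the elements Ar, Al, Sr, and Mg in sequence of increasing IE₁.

Sr < Al < Mg < Ar

Mg is in period 3, group 2; Al is in period 3, group 13; Ar is in period 3, group 18; Sr is in period 5, group 2.
Removing the outermost electron gets harder across a period and easier down a group.
Neither a single period nor a single group — weigh both effects.
Al > Sr: relative to Sr, both the across-period and down-group shifts push Al's first ionization energy up.
Mg > Al: this pair runs against the simple trend — see the exception note.
Ar > Mg: Ar lies to the right of Mg in period 3, so the across-period effect alone puts Ar higher.
Note the exception: Mg has a higher first ionization energy than Al, contrary to the simple trend — Al's single 3p electron is easier to remove than one from Mg's filled 3s².
For reference (kJ/mol): Mg 738, Al 578, Ar 1521, Sr 550.
So from lowest to highest: Sr < Al < Mg < Ar.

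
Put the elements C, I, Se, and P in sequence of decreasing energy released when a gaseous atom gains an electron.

I > Se > C > P

C is in period 2, group 14; P is in period 3, group 15; Se is in period 4, group 16; I is in period 5, group 17.
Atoms with high Z_eff and room in the valence shell (especially the halogens) have the most exothermic electron affinities.
These sit on a diagonal, where the across-period and down-group effects partly cancel.
C > P: the two effects oppose for this pair; the down-group effect wins (122 vs 72 kJ/mol).
Se > C: the two effects oppose for this pair; the across-period effect wins (195 vs 122 kJ/mol).
I > Se: period and group pull opposite ways; the across-period shift dominates (295 vs 195 kJ/mol).
For reference (kJ/mol): C 122, P 72, Se 195, I 295.
So from highest to lowest: I > Se > C > P.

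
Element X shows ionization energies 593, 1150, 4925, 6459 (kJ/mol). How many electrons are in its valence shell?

2

Look for the largest jump between consecutive ionization energies: IE3/IE2 ≈ 4.3, far larger than any earlier ratio.
That jump marks the point where a core electron is being removed. So the atom has 2 valence electrons.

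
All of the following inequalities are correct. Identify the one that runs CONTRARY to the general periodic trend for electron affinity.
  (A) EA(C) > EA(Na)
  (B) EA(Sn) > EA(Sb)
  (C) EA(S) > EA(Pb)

The general trend: electron affinity increases across a period and decreases down a group.
(A) C (period 2, group 14) vs Na (period 3, group 1): the stated order agrees with the simple trend.
(B) Sn (period 5, group 14) vs Sb (period 5, group 15): the stated order contradicts the simple trend.
(C) S (period 3, group 16) vs Pb (period 6, group 14): the stated order agrees with the simple trend.
The exception is (B): adding an electron to Sb's half-filled 5p³ is unfavourable, so Sn has the more exothermic EA.

(B)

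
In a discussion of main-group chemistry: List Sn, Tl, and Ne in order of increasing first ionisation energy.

Tl, Sn, Ne

First ionization energy rises across a period (greater Z_eff holds electrons more tightly) and falls down a group (valence electrons are farther from the nucleus).
Here both period and group differ, so the two effects have to be weighed against each other.
Sn > Tl: relative to Tl, both the across-period and down-group shifts push Sn's first ionization energy up.
Ne > Sn: relative to Sn, both the across-period and down-group shifts push Ne's first ionization energy up.
For reference (kJ/mol): Ne 2081, Sn 709, Tl 589.
So from lowest to highest: Tl < Sn < Ne.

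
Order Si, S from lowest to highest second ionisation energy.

The second ionization energy removes an electron from the +1 ion. For each element: Si⁺ still has 3 valence electrons; S⁺ still has 5 valence electrons.
All are still removing valence electrons, so compare the +1 ions as you would atoms: IE_2 generally rises across a period (higher Z_eff) and falls down a group (larger shell), subject to the usual subshell exceptions.
Valence configurations: Si⁺ [Ne]3s²3p¹, S⁺ [Ne]3s²3p³.
Approximate IE_2 values (kJ/mol): Si 1577, S 2252.
Putting it together, IE_2: Si < S.

Si < S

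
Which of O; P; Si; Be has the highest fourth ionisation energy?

The fourth ionization energy removes an electron from the +3 ion. For each element: O³⁺ still has 3 valence electrons; P³⁺ still has 2 valence electrons; Si³⁺ still has 1 valence electron; Be³⁺ is already 1 electron into the core.
Breaking into a closed-shell core is much more expensive than removing a leftover valence electron — Be has the largest IE_4 here.
Valence configurations: O³⁺ [He]2s²2p¹, P³⁺ [Ne]3s², Si³⁺ [Ne]3s¹.
Tabulated IE_4 (kJ/mol): O 7469, P 4964, Si 4356, Be 21007.
So the fourth ionization energies run Si < P < O < Be.

Be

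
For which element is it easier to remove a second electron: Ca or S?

Ca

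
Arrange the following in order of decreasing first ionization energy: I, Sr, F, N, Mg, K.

N is in period 2, group 15; F is in period 2, group 17; Mg is in period 3, group 2; K is in period 4, group 1; Sr is in period 5, group 2; I is in period 5, group 17.
Removing the outermost electron gets harder across a period and easier down a group.
These span different periods and groups, so the two trends combine.
Sr > K: period and group pull opposite ways; the across-period shift dominates (550 vs 419 kJ/mol).
Mg > Sr: they share group 2; the group trend gives Mg the larger value.
I > Mg: period and group pull opposite ways; the across-period shift dominates (1008 vs 738 kJ/mol).
N > I: period and group pull opposite ways; the down-group shift dominates (1402 vs 1008 kJ/mol).
F > N: F lies to the right of N in period 2, so the across-period effect alone puts F higher.
Tabulated first ionization energy (kJ/mol): N 1402, F 1681, Mg 738, K 419, Sr 550, I 1008.
So from highest to lowest: F > N > I > Mg > Sr > K.

F > N > I > Mg > Sr > K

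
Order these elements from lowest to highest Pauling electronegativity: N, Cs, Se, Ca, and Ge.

Cs < Ca < Ge < Se < N

Atoms toward the upper right of the periodic table pull bonding electrons most strongly.
Neither a single period nor a single group — weigh both effects.
Ca > Cs: relative to Cs, both the across-period and down-group shifts push Ca's electronegativity up.
Ge > Ca: Ge lies to the right of Ca in period 4, so the across-period effect alone puts Ge higher.
Se > Ge: Se lies to the right of Ge in period 4, so the across-period effect alone puts Se higher.
N > Se: period and group pull opposite ways; the down-group shift dominates (3.04 vs 2.55).
Tabulated electronegativity (Pauling): N 3.04, Ca 1.00, Ge 2.01, Se 2.55, Cs 0.79.
So from lowest to highest: Cs < Ca < Ge < Se < N.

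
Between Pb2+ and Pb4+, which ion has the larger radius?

Pb2+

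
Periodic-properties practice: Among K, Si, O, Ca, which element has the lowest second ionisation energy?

The second ionization energy removes an electron from the +1 ion. For each element: K⁺ is the bare [Ar] core; Si⁺ still has 3 valence electrons; O⁺ still has 5 valence electrons; Ca⁺ still has 1 valence electron.
Usually core removal costs more than valence removal, but here the competition is close: a tightly held n=2 valence electron can cost more to remove than an n=3 core electron, so the actual values have to decide it.
Valence configurations: Si⁺ [Ne]3s²3p¹, O⁺ [He]2s²2p³, Ca⁺ [Ar]4s¹.
The numbers (kJ/mol): K 3052, Si 1577, O 3388, Ca 1145.
Hence IE_2: Ca < Si < K < O.

Ca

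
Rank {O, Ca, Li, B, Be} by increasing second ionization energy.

Ca, Be, B, O, Li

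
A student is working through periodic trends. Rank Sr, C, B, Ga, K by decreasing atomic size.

K > Sr > Ga > B > C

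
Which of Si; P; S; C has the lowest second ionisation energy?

The second ionization energy removes an electron from the +1 ion. For each element: Si⁺ still has 3 valence electrons; P⁺ still has 4 valence electrons; S⁺ still has 5 valence electrons; C⁺ still has 3 valence electrons.
All are still removing valence electrons, so compare the +1 ions as you would atoms: IE_2 generally rises across a period (higher Z_eff) and falls down a group (larger shell), subject to the usual subshell exceptions.
Valence configurations: Si⁺ [Ne]3s²3p¹, P⁺ [Ne]3s²3p², S⁺ [Ne]3s²3p³, C⁺ [He]2s²2p¹.
The numbers (kJ/mol): Si 1577, P 1907, S 2252, C 2353.
Overall IE_2 order: Si < P < S < C.

Si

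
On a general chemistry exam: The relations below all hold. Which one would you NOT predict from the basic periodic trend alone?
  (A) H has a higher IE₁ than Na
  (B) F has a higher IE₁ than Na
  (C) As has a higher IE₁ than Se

The general trend: IE₁ increases across a period and decreases down a group.
(A) H (period 1, group 1) vs Na (period 3, group 1): the stated order agrees with the simple trend.
(B) F (period 2, group 17) vs Na (period 3, group 1): the stated order agrees with the simple trend.
(C) As (period 4, group 15) vs Se (period 4, group 16): the stated order contradicts the simple trend.
The exception is (C): Se (4p⁴) ionizes more easily than half-filled As (4p³).

(C)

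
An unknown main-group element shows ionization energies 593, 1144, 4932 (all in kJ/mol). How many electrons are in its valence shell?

Look for the largest jump between consecutive ionization energies: IE3/IE2 ≈ 4.3, far larger than any earlier ratio.
That jump marks the point where a core electron is being removed. So the atom has 2 valence electrons.

2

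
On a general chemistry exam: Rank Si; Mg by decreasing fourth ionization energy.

Mg > Si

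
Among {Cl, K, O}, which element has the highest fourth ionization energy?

The fourth ionization energy removes an electron from the +3 ion. For each element: Cl³⁺ still has 4 valence electrons; K³⁺ is already 2 electrons into the core; O³⁺ still has 3 valence electrons.
Usually core removal costs more than valence removal, but here the competition is close: a tightly held n=2 valence electron can cost more to remove than an n=3 core electron, so the actual values have to decide it.
Valence configurations: Cl³⁺ [Ne]3s²3p², O³⁺ [He]2s²2p¹.
Approximate IE_4 values (kJ/mol): Cl 5159, K 5877, O 7469.
Overall IE_4 order: Cl < K < O.

O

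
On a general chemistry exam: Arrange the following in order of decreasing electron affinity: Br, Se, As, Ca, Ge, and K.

Br > Se > Ge > As > K > Ca

K is in period 4, group 1; Ca is in period 4, group 2; Ge is in period 4, group 14; As is in period 4, group 15; Se is in period 4, group 16; Br is in period 4, group 17.
Adding an electron releases more energy for atoms nearer the top right (short of the noble gases).
All lie in period 4; the across-period trend (electron affinity increases left to right) applies, with the exception below.
Note the exception: K has a higher electron affinity than Ca, contrary to the simple trend — adding an electron to Ca (ns²) has to open a new, higher-energy np subshell, which is unfavourable.
Note the exception: Ge has a higher electron affinity than As, contrary to the simple trend — adding an electron to As's half-filled 4p³ is unfavourable, so Ge (4p²) has the more exothermic EA.
Approximate values (kJ/mol): K 48, Ca 2, Ge 119, As 78, Se 195, Br 325.
So from highest to lowest: Br > Se > Ge > As > K > Ca.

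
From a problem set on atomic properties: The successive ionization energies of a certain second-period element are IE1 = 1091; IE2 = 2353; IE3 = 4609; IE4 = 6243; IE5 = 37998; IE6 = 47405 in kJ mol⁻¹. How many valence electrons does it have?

4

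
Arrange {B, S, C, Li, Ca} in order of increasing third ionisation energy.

S, B, C, Ca, Li

The third ionization energy removes an electron from the +2 ion. For each element: B²⁺ still has 1 valence electron; S²⁺ still has 4 valence electrons; C²⁺ still has 2 valence electrons; Li²⁺ is already 1 electron into the core; Ca²⁺ is the bare [Ar] core.
Core electrons are held far more tightly than valence electrons, so Ca and Li top the IE_3 order.
Valence configurations: B²⁺ [He]2s¹, S²⁺ [Ne]3s²3p², C²⁺ [He]2s².
The numbers (kJ/mol): B 3660, S 3357, C 4620, Li 11815, Ca 4912.
Hence IE_3: S < B < C < Ca < Li.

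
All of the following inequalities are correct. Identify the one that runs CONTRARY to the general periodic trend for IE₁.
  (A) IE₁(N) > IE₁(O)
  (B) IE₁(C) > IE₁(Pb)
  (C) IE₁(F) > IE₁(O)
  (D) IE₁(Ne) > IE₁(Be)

The general trend: IE₁ increases across a period and decreases down a group.
(A) N (period 2, group 15) vs O (period 2, group 16): the stated order contradicts the simple trend.
(B) C (period 2, group 14) vs Pb (period 6, group 14): the stated order agrees with the simple trend.
(C) F (period 2, group 17) vs O (period 2, group 16): the stated order agrees with the simple trend.
(D) Ne (period 2, group 18) vs Be (period 2, group 2): the stated order agrees with the simple trend.
The exception is (A): pairing an electron in O's 2p⁴ costs repulsion energy, so O ionizes more easily than half-filled N (2p³).

(A)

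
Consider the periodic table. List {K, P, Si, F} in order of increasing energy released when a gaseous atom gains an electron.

F is in period 2, group 17; Si is in period 3, group 14; P is in period 3, group 15; K is in period 4, group 1.
Electron affinity generally becomes more exothermic across a period toward the halogens and less exothermic down a group.
These span different periods and groups, so the two trends combine.
P > K: relative to K, both the across-period and down-group shifts push P's electron affinity up.
Si > P: this pair runs against the simple trend — see the exception note.
F > Si: relative to Si, both the across-period and down-group shifts push F's electron affinity up.
Note the exception: Si has a higher electron affinity than P, contrary to the simple trend — adding an electron to P's half-filled 3p³ is unfavourable, so Si (3p²) has the more exothermic EA.
For reference (kJ/mol): F 328, Si 134, P 72, K 48.
So from lowest to highest: K < P < Si < F.

K < P < Si < F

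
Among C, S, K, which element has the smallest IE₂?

S

IE_2 is the cost of taking one more electron from the +1 cation: C⁺ still has 3 valence electrons; S⁺ still has 5 valence electrons; K⁺ is the bare [Ar] core.
Breaking into a closed-shell core is much more expensive than removing a leftover valence electron — K has the largest IE_2 here.
Valence configurations: C⁺ [He]2s²2p¹, S⁺ [Ne]3s²3p³.
The numbers (kJ/mol): C 2353, S 2252, K 3052.
So the second ionization energies run S < C < K.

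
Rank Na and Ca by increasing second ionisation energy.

After 1 electron has been removed, what remains? Na⁺ is the bare [Ne] core; Ca⁺ still has 1 valence electron.
Breaking into a closed-shell core is much more expensive than removing a leftover valence electron — Na has the largest IE_2 here.
Tabulated IE_2 (kJ/mol): Na 4562, Ca 1145.
Hence IE_2: Ca < Na.

Ca < Na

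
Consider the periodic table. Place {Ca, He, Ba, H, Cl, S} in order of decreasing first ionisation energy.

He, H, Cl, S, Ca, Ba

Removing the outermost electron gets harder across a period and easier down a group.
These span different periods and groups, so the two trends combine.
Ca > Ba: they share group 2; the group trend gives Ca the larger value.
S > Ca: both effects reinforce here, so S is clearly the higher of the two.
Cl > S: Cl lies to the right of S in period 3, so the across-period effect alone puts Cl higher.
H > Cl: period and group pull opposite ways; the down-group shift dominates (1312 vs 1251 kJ/mol).
He > H: He lies to the right of H in period 1, so the across-period effect alone puts He higher.
Approximate values (kJ/mol): H 1312, He 2372, S 1000, Cl 1251, Ca 590, Ba 503.
So from highest to lowest: He > H > Cl > S > Ca > Ba.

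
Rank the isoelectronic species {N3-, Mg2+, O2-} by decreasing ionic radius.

N3- > O2- > Mg2+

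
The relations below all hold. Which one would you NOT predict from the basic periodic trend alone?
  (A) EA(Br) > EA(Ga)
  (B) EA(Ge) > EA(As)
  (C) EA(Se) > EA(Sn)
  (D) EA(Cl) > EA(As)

The general trend: electron affinity increases across a period and decreases down a group.
(A) Br (period 4, group 17) vs Ga (period 4, group 13): the stated order agrees with the simple trend.
(B) Ge (period 4, group 14) vs As (period 4, group 15): the stated order contradicts the simple trend.
(C) Se (period 4, group 16) vs Sn (period 5, group 14): the stated order agrees with the simple trend.
(D) Cl (period 3, group 17) vs As (period 4, group 15): the stated order agrees with the simple trend.
The exception is (B): adding an electron to As's half-filled 4p³ is unfavourable, so Ge (4p²) has the more exothermic EA.

(B)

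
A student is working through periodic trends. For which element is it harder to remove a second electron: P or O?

O

Consider each +1 ion: P⁺ still has 4 valence electrons; O⁺ still has 5 valence electrons.
All are still removing valence electrons, so compare the +1 ions as you would atoms: IE_2 generally rises across a period (higher Z_eff) and falls down a group (larger shell), subject to the usual subshell exceptions.
Valence configurations: P⁺ [Ne]3s²3p², O⁺ [He]2s²2p³.
Approximate IE_2 values (kJ/mol): P 1907, O 3388.
So the second ionization energies run P < O.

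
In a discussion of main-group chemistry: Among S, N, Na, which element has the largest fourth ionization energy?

Na

Consider each +3 ion: S³⁺ still has 3 valence electrons; N³⁺ still has 2 valence electrons; Na³⁺ is already 2 electrons into the core.
Pulling an electron out of a noble-gas core costs far more than removing a remaining valence electron, so Na sits at the high end of IE_4.
Valence configurations: S³⁺ [Ne]3s²3p¹, N³⁺ [He]2s².
The numbers (kJ/mol): S 4556, N 7475, Na 9543.
So the fourth ionization energies run S < N < Na.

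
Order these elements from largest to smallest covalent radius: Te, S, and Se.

Te, Se, S

S is in period 3, group 16; Se is in period 4, group 16; Te is in period 5, group 16.
Radius decreases left→right (rising Z_eff, same n) and increases top→bottom (higher n).
All are in group 16, so atomic radius increases down the group.
So from largest to smallest: Te > Se > S.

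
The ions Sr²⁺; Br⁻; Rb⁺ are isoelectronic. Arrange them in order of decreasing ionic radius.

Br⁻ > Rb⁺ > Sr²⁺

All of these have 36 electrons, so size is governed by nuclear charge alone: the more protons, the stronger the pull on the same electron cloud, and the smaller the ion.
Nuclear charges: Sr²⁺ (Z=38), Rb⁺ (Z=37), Br⁻ (Z=35).
Largest to smallest: Br⁻ > Rb⁺ > Sr²⁺.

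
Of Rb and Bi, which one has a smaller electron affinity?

Rb is in period 5, group 1; Bi is in period 6, group 15.
Atoms with high Z_eff and room in the valence shell (especially the halogens) have the most exothermic electron affinities.
These span different periods and groups, so the two trends combine.
Bi > Rb: the two effects oppose for this pair; the across-period effect wins (91 vs 47 kJ/mol).
Approximate values (kJ/mol): Rb 47, Bi 91.
So Rb has the smaller electron affinity (Rb < Bi).

Rb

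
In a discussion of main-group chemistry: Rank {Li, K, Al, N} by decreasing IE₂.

Li > K > N > Al

The second ionization energy removes an electron from the +1 ion. For each element: Li⁺ is the bare [He] core; K⁺ is the bare [Ar] core; Al⁺ still has 2 valence electrons; N⁺ still has 4 valence electrons.
Breaking into a closed-shell core is much more expensive than removing a leftover valence electron — K and Li have the largest IE_2 here.
Valence configurations: Al⁺ [Ne]3s², N⁺ [He]2s²2p².
Tabulated IE_2 (kJ/mol): Li 7298, K 3052, Al 1817, N 2856.
So the second ionization energies run Al < N < K < Li.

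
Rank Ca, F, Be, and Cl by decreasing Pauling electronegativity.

F, Cl, Be, Ca

Smaller atoms with higher effective nuclear charge are more electronegative.
These span different periods and groups, so the two trends combine.
Be > Ca: Be sits above Ca in group 2, so the down-group effect alone puts Be higher.
Cl > Be: the two effects oppose for this pair; the across-period effect wins (3.16 vs 1.57).
F > Cl: they share group 17; the group trend gives F the larger value.
Approximate values (Pauling): Be 1.57, F 3.98, Cl 3.16, Ca 1.00.
So from highest to lowest: F > Cl > Be > Ca.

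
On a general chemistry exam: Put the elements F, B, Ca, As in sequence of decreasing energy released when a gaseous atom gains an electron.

B is in period 2, group 13; F is in period 2, group 17; Ca is in period 4, group 2; As is in period 4, group 15.
Adding an electron releases more energy for atoms nearer the top right (short of the noble gases).
These span different periods and groups, so the two trends combine.
B > Ca: relative to Ca, both the across-period and down-group shifts push B's electron affinity up.
As > B: period and group pull opposite ways; the across-period shift dominates (78 vs 27 kJ/mol).
F > As: relative to As, both the across-period and down-group shifts push F's electron affinity up.
Approximate values (kJ/mol): B 27, F 328, Ca 2, As 78.
So from highest to lowest: F > As > B > Ca.

F, As, B, Ca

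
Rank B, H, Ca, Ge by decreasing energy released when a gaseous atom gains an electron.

H is in period 1, group 1; B is in period 2, group 13; Ca is in period 4, group 2; Ge is in period 4, group 14.
Electron affinity generally becomes more exothermic across a period toward the halogens and less exothermic down a group.
These span different periods and groups, so the two trends combine.
B > Ca: both effects reinforce here, so B is clearly the higher of the two.
H > B: period and group pull opposite ways; the down-group shift dominates (73 vs 27 kJ/mol).
Ge > H: period and group pull opposite ways; the across-period shift dominates (119 vs 73 kJ/mol).
Tabulated electron affinity (kJ/mol): H 73, B 27, Ca 2, Ge 119.
So from highest to lowest: Ge > H > B > Ca.

Ge > H > B > Ca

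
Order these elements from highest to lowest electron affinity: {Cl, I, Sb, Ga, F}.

Cl, F, I, Sb, Ga

F is in period 2, group 17; Cl is in period 3, group 17; Ga is in period 4, group 13; Sb is in period 5, group 15; I is in period 5, group 17.
EA tends to increase across a period and decrease down a group, though the pattern is less regular than for IE or radius.
These span different periods and groups, so the two trends combine.
Sb > Ga: the two effects oppose for this pair; the across-period effect wins (103 vs 29 kJ/mol).
I > Sb: both are in period 5; the period trend gives I the larger value.
F > I: they share group 17; the group trend gives F the larger value.
Cl > F: this pair runs against the simple trend — see the exception note.
Note the exception: Cl has a higher electron affinity than F, contrary to the simple trend — F's small 2p subshell makes the incoming electron feel strong e⁻–e⁻ repulsion, so Cl actually releases more energy on gaining an electron.
For reference (kJ/mol): F 328, Cl 349, Ga 29, Sb 103, I 295.
So from highest to lowest: Cl > F > I > Sb > Ga.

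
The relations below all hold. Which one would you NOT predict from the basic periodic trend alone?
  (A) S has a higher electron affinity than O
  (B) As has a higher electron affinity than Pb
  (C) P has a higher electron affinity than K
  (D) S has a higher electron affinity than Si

The general trend: electron affinity increases across a period and decreases down a group.
(A) S (period 3, group 16) vs O (period 2, group 16): the stated order contradicts the simple trend.
(B) As (period 4, group 15) vs Pb (period 6, group 14): the stated order agrees with the simple trend.
(C) P (period 3, group 15) vs K (period 4, group 1): the stated order agrees with the simple trend.
(D) S (period 3, group 16) vs Si (period 3, group 14): the stated order agrees with the simple trend.
The exception is (A): the compact 2p subshell of O repels the added electron more than S's larger 3p does.

(A)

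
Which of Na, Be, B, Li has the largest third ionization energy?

Be

The third ionization energy removes an electron from the +2 ion. For each element: Na²⁺ is already 1 electron into the core; Be²⁺ is the bare [He] core; B²⁺ still has 1 valence electron; Li²⁺ is already 1 electron into the core.
Breaking into a closed-shell core is much more expensive than removing a leftover valence electron — Na, Li and Be have the largest IE_3 here.
The numbers (kJ/mol): Na 6910, Be 14849, B 3660, Li 11815.
Putting it together, IE_3: B < Na < Li < Be.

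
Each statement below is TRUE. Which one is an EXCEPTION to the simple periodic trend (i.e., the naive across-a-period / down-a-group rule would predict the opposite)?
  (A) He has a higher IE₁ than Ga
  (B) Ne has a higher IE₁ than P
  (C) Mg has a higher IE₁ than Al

The general trend: IE₁ increases across a period and decreases down a group.
(A) He (period 1, group 18) vs Ga (period 4, group 13): the stated order agrees with the simple trend.
(B) Ne (period 2, group 18) vs P (period 3, group 15): the stated order agrees with the simple trend.
(C) Mg (period 3, group 2) vs Al (period 3, group 13): the stated order contradicts the simple trend.
The exception is (C): Al's single 3p electron is easier to remove than one from Mg's filled 3s².

(C)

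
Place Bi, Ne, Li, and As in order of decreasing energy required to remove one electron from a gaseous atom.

First ionization energy rises across a period (greater Z_eff holds electrons more tightly) and falls down a group (valence electrons are farther from the nucleus).
These span different periods and groups, so the two trends combine.
Bi > Li: the two effects oppose for this pair; the across-period effect wins (703 vs 520 kJ/mol).
As > Bi: they share group 15; the group trend gives As the larger value.
Ne > As: both effects reinforce here, so Ne is clearly the higher of the two.
For reference (kJ/mol): Li 520, Ne 2081, As 947, Bi 703.
So from highest to lowest: Ne > As > Bi > Li.

Ne, As, Bi, Li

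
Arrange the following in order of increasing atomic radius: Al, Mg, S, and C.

C, S, Al, Mg

Across a period the added protons contract the valence shell; down a group each new principal shell makes the atom larger.
Neither a single period nor a single group — weigh both effects.
S > C: period and group pull opposite ways; the down-group shift dominates (103 vs 75 pm).
Al > S: both are in period 3; the period trend gives Al the larger value.
Mg > Al: Mg lies to the left of Al in period 3, so the across-period effect alone puts Mg larger.
Tabulated atomic radius (pm): C 75, Mg 139, Al 126, S 103.
So from smallest to largest: C < S < Al < Mg.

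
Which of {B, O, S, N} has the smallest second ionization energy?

S

IE_2 is the cost of taking one more electron from the +1 cation: B⁺ still has 2 valence electrons; O⁺ still has 5 valence electrons; S⁺ still has 5 valence electrons; N⁺ still has 4 valence electrons.
All are still removing valence electrons, so compare the +1 ions as you would atoms: IE_2 generally rises across a period (higher Z_eff) and falls down a group (larger shell), subject to the usual subshell exceptions.
Valence configurations: B⁺ [He]2s², O⁺ [He]2s²2p³, S⁺ [Ne]3s²3p³, N⁺ [He]2s²2p².
The numbers (kJ/mol): B 2427, O 3388, S 2252, N 2856.
So the second ionization energies run S < B < N < O.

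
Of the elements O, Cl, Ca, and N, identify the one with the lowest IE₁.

N is in period 2, group 15; O is in period 2, group 16; Cl is in period 3, group 17; Ca is in period 4, group 2.
First ionization energy rises across a period (greater Z_eff holds electrons more tightly) and falls down a group (valence electrons are farther from the nucleus).
Neither a single period nor a single group — weigh both effects.
Cl > Ca: both effects reinforce here, so Cl is clearly the higher of the two.
O > Cl: the two effects oppose for this pair; the down-group effect wins (1314 vs 1251 kJ/mol).
N > O: this pair runs against the simple trend — see the exception note.
Note the exception: N has a higher first ionization energy than O, contrary to the simple trend — pairing an electron in O's 2p⁴ costs repulsion energy, so O ionizes more easily than half-filled N (2p³).
Approximate values (kJ/mol): N 1402, O 1314, Cl 1251, Ca 590.
The lowest IE₁ among these belongs to Ca.

Ca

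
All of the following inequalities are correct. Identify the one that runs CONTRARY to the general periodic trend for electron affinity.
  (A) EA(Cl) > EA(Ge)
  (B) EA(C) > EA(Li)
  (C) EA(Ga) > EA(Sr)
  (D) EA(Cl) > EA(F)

(D)

The general trend: electron affinity increases across a period and decreases down a group.
(A) Cl (period 3, group 17) vs Ge (period 4, group 14): the stated order agrees with the simple trend.
(B) C (period 2, group 14) vs Li (period 2, group 1): the stated order agrees with the simple trend.
(C) Ga (period 4, group 13) vs Sr (period 5, group 2): the stated order agrees with the simple trend.
(D) Cl (period 3, group 17) vs F (period 2, group 17): the stated order contradicts the simple trend.
The exception is (D): F's small 2p subshell makes the incoming electron feel strong e⁻–e⁻ repulsion, so Cl actually releases more energy on gaining an electron.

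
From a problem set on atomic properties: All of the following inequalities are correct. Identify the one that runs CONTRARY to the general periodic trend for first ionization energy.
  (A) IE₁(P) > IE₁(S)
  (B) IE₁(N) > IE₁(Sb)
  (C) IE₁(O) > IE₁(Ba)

The general trend: first ionization energy increases across a period and decreases down a group.
(A) P (period 3, group 15) vs S (period 3, group 16): the stated order contradicts the simple trend.
(B) N (period 2, group 15) vs Sb (period 5, group 15): the stated order agrees with the simple trend.
(C) O (period 2, group 16) vs Ba (period 6, group 2): the stated order agrees with the simple trend.
The exception is (A): S (3p⁴) ionizes more easily than half-filled P (3p³) because the paired 3p electron in S is pushed out by e⁻–e⁻ repulsion.

(A)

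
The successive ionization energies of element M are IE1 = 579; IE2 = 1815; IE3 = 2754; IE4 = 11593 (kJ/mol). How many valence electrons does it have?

Look for the largest jump between consecutive ionization energies: IE4/IE3 ≈ 4.2, far larger than any earlier ratio.
That jump marks the point where a core electron is being removed. So the atom has 3 valence electrons.

3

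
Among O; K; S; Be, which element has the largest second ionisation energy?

O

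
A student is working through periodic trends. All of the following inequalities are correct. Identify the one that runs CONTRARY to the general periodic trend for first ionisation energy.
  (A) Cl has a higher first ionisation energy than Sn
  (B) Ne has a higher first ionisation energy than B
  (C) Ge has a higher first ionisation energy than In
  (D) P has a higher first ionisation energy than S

The general trend: first ionisation energy increases across a period and decreases down a group.
(A) Cl (period 3, group 17) vs Sn (period 5, group 14): the stated order agrees with the simple trend.
(B) Ne (period 2, group 18) vs B (period 2, group 13): the stated order agrees with the simple trend.
(C) Ge (period 4, group 14) vs In (period 5, group 13): the stated order agrees with the simple trend.
(D) P (period 3, group 15) vs S (period 3, group 16): the stated order contradicts the simple trend.
The exception is (D): S (3p⁴) ionizes more easily than half-filled P (3p³) because the paired 3p electron in S is pushed out by e⁻–e⁻ repulsion.

(D)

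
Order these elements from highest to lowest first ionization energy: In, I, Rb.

I > In > Rb

Across a period the outer electron is held more tightly (higher IE₁); down a group it sits in a higher shell, more shielded, and comes off more easily.
All lie in period 5, so first ionization energy increases left to right.
So from highest to lowest: I > In > Rb.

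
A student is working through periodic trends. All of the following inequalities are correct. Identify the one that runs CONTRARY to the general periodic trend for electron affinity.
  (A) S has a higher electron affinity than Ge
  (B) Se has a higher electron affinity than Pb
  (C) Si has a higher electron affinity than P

The general trend: electron affinity increases across a period and decreases down a group.
(A) S (period 3, group 16) vs Ge (period 4, group 14): the stated order agrees with the simple trend.
(B) Se (period 4, group 16) vs Pb (period 6, group 14): the stated order agrees with the simple trend.
(C) Si (period 3, group 14) vs P (period 3, group 15): the stated order contradicts the simple trend.
The exception is (C): adding an electron to P's half-filled 3p³ is unfavourable, so Si (3p²) has the more exothermic EA.

(C)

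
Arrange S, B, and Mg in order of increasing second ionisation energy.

Mg < S < B

IE_2 is the cost of taking one more electron from the +1 cation: S⁺ still has 5 valence electrons; B⁺ still has 2 valence electrons; Mg⁺ still has 1 valence electron.
All are still removing valence electrons, so compare the +1 ions as you would atoms: IE_2 generally rises across a period (higher Z_eff) and falls down a group (larger shell), subject to the usual subshell exceptions.
Valence configurations: S⁺ [Ne]3s²3p³, B⁺ [He]2s², Mg⁺ [Ne]3s¹.
The numbers (kJ/mol): S 2252, B 2427, Mg 1451.
Overall IE_2 order: Mg < S < B.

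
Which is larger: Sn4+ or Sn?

Forming Sn4+ removes 4 electrons from Sn. Fewer electrons for the same nuclear charge means less shielding and a higher Z_eff on the remaining electrons.
A cation is smaller than its parent atom: Sn4+ < Sn.

Sn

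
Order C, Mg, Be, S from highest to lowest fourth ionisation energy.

After 3 electrons have been removed, what remains? C³⁺ still has 1 valence electron; Mg³⁺ is already 1 electron into the core; Be³⁺ is already 1 electron into the core; S³⁺ still has 3 valence electrons.
Breaking into a closed-shell core is much more expensive than removing a leftover valence electron — Mg and Be have the largest IE_4 here.
Valence configurations: C³⁺ [He]2s¹, S³⁺ [Ne]3s²3p¹.
Tabulated IE_4 (kJ/mol): C 6223, Mg 10543, Be 21007, S 4556.
Hence IE_4: S < C < Mg < Be.

Be > Mg > C > S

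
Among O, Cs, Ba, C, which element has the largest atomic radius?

Cs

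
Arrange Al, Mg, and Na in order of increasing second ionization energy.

Mg < Al < Na

The second ionization energy removes an electron from the +1 ion. For each element: Al⁺ still has 2 valence electrons; Mg⁺ still has 1 valence electron; Na⁺ is the bare [Ne] core.
Core electrons are held far more tightly than valence electrons, so Na tops the IE_2 order.
Valence configurations: Al⁺ [Ne]3s², Mg⁺ [Ne]3s¹.
Approximate IE_2 values (kJ/mol): Al 1817, Mg 1451, Na 4562.
Putting it together, IE_2: Mg < Al < Na.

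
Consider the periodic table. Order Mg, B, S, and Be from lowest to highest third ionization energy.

After 2 electrons have been removed, what remains? Mg²⁺ is the bare [Ne] core; B²⁺ still has 1 valence electron; S²⁺ still has 4 valence electrons; Be²⁺ is the bare [He] core.
Core electrons are held far more tightly than valence electrons, so Mg and Be top the IE_3 order.
Valence configurations: B²⁺ [He]2s¹, S²⁺ [Ne]3s²3p².
Approximate IE_3 values (kJ/mol): Mg 7733, B 3660, S 3357, Be 14849.
So the third ionization energies run S < B < Mg < Be.

S, B, Mg, Be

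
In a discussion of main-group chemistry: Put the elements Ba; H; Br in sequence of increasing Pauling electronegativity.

H is in period 1, group 1; Br is in period 4, group 17; Ba is in period 6, group 2.
EN rises left→right (higher Z_eff, smaller atoms) and falls top→bottom (larger, more shielded atoms).
These span different periods and groups, so the two trends combine.
H > Ba: period and group pull opposite ways; the down-group shift dominates (2.20 vs 0.89).
Br > H: period and group pull opposite ways; the across-period shift dominates (2.96 vs 2.20).
Approximate values (Pauling): H 2.20, Br 2.96, Ba 0.89.
So from lowest to highest: Ba < H < Br.

Ba < H < Br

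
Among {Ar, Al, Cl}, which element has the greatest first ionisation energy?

Ar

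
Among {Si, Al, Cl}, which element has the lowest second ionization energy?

IE_2 is the cost of taking one more electron from the +1 cation: Si⁺ still has 3 valence electrons; Al⁺ still has 2 valence electrons; Cl⁺ still has 6 valence electrons.
All are still removing valence electrons, so compare the +1 ions as you would atoms: IE_2 generally rises across a period (higher Z_eff) and falls down a group (larger shell), subject to the usual subshell exceptions.
Valence configurations: Si⁺ [Ne]3s²3p¹, Al⁺ [Ne]3s², Cl⁺ [Ne]3s²3p⁴.
Si⁺ loses a lone 3p electron whereas Al⁺ must break into a filled 3s² pair, so IE_2(Al) > IE_2(Si) even though Si has the higher nuclear charge.
Approximate IE_2 values (kJ/mol): Si 1577, Al 1817, Cl 2298.
Hence IE_2: Si < Al < Cl.

Si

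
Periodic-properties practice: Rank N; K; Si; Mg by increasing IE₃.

Si < K < N < Mg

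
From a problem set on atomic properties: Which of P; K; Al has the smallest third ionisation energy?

Consider each +2 ion: P²⁺ still has 3 valence electrons; K²⁺ is already 1 electron into the core; Al²⁺ still has 1 valence electron.
Core electrons are held far more tightly than valence electrons, so K tops the IE_3 order.
Valence configurations: P²⁺ [Ne]3s²3p¹, Al²⁺ [Ne]3s¹.
Tabulated IE_3 (kJ/mol): P 2914, K 4420, Al 2745.
So the third ionization energies run Al < P < K.

Al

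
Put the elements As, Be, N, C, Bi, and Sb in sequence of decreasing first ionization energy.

N > C > As > Be > Sb > Bi

Be is in period 2, group 2; C is in period 2, group 14; N is in period 2, group 15; As is in period 4, group 15; Sb is in period 5, group 15; Bi is in period 6, group 15.
Removing the outermost electron gets harder across a period and easier down a group.
Here both period and group differ, so the two effects have to be weighed against each other.
Sb > Bi: they share group 15; the group trend gives Sb the larger value.
Be > Sb: period and group pull opposite ways; the down-group shift dominates (900 vs 831 kJ/mol).
As > Be: period and group pull opposite ways; the across-period shift dominates (947 vs 900 kJ/mol).
C > As: the two effects oppose for this pair; the down-group effect wins (1086 vs 947 kJ/mol).
N > C: N lies to the right of C in period 2, so the across-period effect alone puts N higher.
Tabulated first ionization energy (kJ/mol): Be 900, C 1086, N 1402, As 947, Sb 831, Bi 703.
So from highest to lowest: N > C > As > Be > Sb > Bi.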